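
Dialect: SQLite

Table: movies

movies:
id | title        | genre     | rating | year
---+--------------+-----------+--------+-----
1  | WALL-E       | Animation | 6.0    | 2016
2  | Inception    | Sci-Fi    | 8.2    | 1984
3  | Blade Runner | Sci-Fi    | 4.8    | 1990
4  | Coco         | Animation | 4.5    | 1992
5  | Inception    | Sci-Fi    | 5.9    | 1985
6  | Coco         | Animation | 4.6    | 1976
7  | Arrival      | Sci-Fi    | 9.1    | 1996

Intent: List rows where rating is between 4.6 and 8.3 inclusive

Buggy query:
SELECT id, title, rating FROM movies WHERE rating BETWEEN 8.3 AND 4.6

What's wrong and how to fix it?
Bug: The bounds are reversed; BETWEEN a AND b requires a <= b to match anything

Fix: Write BETWEEN 4.6 AND 8.3

Corrected query:
SELECT id, title, rating FROM movies WHERE rating BETWEEN 4.6 AND 8.3

Result:
id | title        | rating
---+--------------+-------
1  | WALL-E       | 6     
2  | Inception    | 8.2   
3  | Blade Runner | 4.8   
5  | Inception    | 5.9   
6  | Coco         | 4.6   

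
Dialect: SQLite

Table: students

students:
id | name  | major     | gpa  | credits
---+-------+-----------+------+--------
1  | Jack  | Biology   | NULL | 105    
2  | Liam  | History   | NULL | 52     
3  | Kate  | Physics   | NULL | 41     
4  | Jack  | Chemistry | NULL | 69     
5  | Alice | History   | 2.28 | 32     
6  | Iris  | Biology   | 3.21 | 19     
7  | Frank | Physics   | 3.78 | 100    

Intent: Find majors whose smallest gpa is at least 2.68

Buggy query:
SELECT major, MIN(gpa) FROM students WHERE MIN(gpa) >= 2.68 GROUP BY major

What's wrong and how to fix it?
Bug: Aggregates like MIN are computed per group after WHERE runs

Fix: Use HAVING for the per-group MIN condition

Corrected query:
SELECT major, MIN(gpa) FROM students GROUP BY major HAVING MIN(gpa) >= 2.68

Result:
major   | MIN(gpa)
--------+---------
Biology | 3.21    
Physics | 3.78    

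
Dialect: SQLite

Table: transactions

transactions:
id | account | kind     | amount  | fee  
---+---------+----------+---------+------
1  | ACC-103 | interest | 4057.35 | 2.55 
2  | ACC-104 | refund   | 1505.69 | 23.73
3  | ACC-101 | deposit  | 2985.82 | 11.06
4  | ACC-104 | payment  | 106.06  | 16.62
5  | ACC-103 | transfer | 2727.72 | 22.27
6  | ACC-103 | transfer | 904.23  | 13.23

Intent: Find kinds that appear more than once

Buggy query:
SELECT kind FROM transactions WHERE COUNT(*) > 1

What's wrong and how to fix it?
Bug: COUNT(*) is an aggregate and cannot be used in WHERE

Fix: GROUP BY kind, then filter groups with HAVING COUNT(*) > 1

Corrected query:
SELECT kind FROM transactions GROUP BY kind HAVING COUNT(*) > 1

Result:
kind    
--------
transfer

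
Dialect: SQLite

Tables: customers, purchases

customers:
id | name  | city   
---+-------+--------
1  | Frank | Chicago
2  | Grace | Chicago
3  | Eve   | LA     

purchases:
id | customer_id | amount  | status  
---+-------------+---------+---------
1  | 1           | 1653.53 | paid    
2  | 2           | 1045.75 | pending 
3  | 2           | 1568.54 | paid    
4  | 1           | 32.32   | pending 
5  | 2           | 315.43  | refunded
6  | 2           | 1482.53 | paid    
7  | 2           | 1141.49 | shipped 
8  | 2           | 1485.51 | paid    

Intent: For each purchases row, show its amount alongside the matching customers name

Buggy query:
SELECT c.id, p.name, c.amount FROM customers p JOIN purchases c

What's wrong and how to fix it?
Bug: Missing join condition: each purchases row is matched to all customers rows instead of just its own

Fix: Specify the join condition linking the foreign key to the parent id

Corrected query:
SELECT c.id, p.name, c.amount FROM customers p JOIN purchases c ON c.customer_id = p.id

Result:
id | name  | amount 
---+-------+--------
1  | Frank | 1653.53
2  | Grace | 1045.75
3  | Grace | 1568.54
4  | Frank | 32.32  
5  | Grace | 315.43 
6  | Grace | 1482.53
7  | Grace | 1141.49
8  | Grace | 1485.51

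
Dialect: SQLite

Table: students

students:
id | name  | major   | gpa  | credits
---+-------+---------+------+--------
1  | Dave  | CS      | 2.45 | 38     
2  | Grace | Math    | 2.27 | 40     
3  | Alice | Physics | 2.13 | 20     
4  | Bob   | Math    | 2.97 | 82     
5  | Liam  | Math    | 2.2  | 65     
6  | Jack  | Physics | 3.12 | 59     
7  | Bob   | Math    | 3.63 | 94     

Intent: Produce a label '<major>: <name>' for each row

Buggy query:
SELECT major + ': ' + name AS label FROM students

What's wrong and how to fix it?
Bug: '+' is numeric addition; on text columns SQLite converts them to 0 instead of concatenating

Fix: Replace + with || to concatenate text

Corrected query:
SELECT major || ': ' || name AS label FROM students

Result:
label         
--------------
CS: Dave      
Math: Grace   
Physics: Alice
Math: Bob     
Math: Liam    
Physics: Jack 
Math: Bob     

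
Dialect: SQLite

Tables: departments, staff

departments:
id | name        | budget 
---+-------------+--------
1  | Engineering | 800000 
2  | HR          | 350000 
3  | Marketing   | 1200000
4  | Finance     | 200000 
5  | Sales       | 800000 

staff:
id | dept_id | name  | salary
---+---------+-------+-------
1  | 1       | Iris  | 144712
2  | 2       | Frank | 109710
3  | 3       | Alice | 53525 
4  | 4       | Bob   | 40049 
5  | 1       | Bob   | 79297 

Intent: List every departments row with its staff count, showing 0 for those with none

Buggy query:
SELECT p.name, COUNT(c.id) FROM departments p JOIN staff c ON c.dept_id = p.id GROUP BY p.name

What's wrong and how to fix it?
Bug: An inner join excludes parents with zero children

Fix: Switch to LEFT JOIN to retain unmatched parent rows

Corrected query:
SELECT p.name, COUNT(c.id) FROM departments p LEFT JOIN staff c ON c.dept_id = p.id GROUP BY p.name

Result:
name        | COUNT(c.id)
------------+------------
Engineering | 2          
Finance     | 1          
HR          | 1          
Marketing   | 1          
Sales       | 0          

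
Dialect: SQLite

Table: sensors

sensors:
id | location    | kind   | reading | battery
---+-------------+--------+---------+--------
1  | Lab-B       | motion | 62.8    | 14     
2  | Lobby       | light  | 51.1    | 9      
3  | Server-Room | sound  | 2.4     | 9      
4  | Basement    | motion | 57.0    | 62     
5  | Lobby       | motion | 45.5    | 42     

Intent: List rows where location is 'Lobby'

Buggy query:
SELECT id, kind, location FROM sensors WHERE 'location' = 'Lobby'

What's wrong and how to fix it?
Bug: Single quotes denote string literals in SQL; the column name is being compared as a constant string

Fix: Reference the column as location without single quotes

Corrected query:
SELECT id, kind, location FROM sensors WHERE location = 'Lobby'

Result:
id | kind   | location
---+--------+---------
2  | light  | Lobby   
5  | motion | Lobby   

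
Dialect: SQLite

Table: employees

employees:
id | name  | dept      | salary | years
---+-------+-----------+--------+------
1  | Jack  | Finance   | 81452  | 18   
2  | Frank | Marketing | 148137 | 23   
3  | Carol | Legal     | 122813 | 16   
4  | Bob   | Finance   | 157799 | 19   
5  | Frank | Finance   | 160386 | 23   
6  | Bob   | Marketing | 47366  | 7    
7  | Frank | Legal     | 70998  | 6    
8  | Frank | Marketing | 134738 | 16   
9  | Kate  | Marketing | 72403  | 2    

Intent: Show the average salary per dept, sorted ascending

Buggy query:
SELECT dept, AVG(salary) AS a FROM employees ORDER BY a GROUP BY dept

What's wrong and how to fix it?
Bug: GROUP BY must precede ORDER BY

Fix: Move ORDER BY to the end, after GROUP BY

Corrected query:
SELECT dept, AVG(salary) AS a FROM employees GROUP BY dept ORDER BY a

Result:
dept      | a            
----------+--------------
Legal     | 96905.5      
Marketing | 100661       
Finance   | 133212.333333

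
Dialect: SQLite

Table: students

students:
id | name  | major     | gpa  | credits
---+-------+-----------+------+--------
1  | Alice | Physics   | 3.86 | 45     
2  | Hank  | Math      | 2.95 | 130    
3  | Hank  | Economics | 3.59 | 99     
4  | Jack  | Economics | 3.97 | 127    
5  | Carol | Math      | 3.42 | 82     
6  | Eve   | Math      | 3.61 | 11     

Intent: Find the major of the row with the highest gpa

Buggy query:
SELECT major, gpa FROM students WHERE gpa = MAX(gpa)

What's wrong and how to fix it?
Bug: MAX(gpa) is an aggregate and cannot be used directly in WHERE

Fix: Use a subquery: WHERE gpa = (SELECT MAX(gpa) FROM students)

Corrected query:
SELECT major, gpa FROM students WHERE gpa = (SELECT MAX(gpa) FROM students)

Result:
major     | gpa 
----------+-----
Economics | 3.97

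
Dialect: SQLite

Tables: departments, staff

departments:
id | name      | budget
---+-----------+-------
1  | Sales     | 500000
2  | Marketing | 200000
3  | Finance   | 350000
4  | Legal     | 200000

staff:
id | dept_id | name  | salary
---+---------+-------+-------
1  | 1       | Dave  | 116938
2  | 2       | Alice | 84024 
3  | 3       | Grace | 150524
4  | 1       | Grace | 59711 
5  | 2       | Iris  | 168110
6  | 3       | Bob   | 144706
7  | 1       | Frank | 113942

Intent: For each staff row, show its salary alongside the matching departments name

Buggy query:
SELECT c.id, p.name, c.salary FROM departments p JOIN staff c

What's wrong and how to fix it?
Bug: Missing join condition: each staff row is matched to all departments rows instead of just its own

Fix: Specify the join condition linking the foreign key to the parent id

Corrected query:
SELECT c.id, p.name, c.salary FROM departments p JOIN staff c ON c.dept_id = p.id

Result:
id | name      | salary
---+-----------+-------
1  | Sales     | 116938
2  | Marketing | 84024 
3  | Finance   | 150524
4  | Sales     | 59711 
5  | Marketing | 168110
6  | Finance   | 144706
7  | Sales     | 113942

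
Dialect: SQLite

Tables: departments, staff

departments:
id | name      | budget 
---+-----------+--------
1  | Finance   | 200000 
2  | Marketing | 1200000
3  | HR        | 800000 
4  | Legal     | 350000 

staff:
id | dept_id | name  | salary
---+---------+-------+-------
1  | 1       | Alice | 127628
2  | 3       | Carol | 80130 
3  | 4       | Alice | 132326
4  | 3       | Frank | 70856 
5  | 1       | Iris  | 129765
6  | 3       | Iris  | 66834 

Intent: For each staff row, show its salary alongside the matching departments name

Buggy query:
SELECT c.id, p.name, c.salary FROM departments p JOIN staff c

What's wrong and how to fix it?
Bug: JOIN with no ON clause produces a cartesian product; every staff row pairs with every departments row

Fix: Add ON c.dept_id = p.id to the JOIN

Corrected query:
SELECT c.id, p.name, c.salary FROM departments p JOIN staff c ON c.dept_id = p.id

Result:
id | name    | salary
---+---------+-------
1  | Finance | 127628
2  | HR      | 80130 
3  | Legal   | 132326
4  | HR      | 70856 
5  | Finance | 129765
6  | HR      | 66834 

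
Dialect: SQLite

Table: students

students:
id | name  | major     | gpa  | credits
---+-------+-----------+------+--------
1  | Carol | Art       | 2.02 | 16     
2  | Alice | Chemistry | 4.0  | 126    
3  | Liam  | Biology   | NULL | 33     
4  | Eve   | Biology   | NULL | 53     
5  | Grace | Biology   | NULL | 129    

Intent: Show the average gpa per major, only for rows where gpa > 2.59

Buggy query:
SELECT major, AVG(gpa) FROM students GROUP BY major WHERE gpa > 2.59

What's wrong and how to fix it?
Bug: Row-level WHERE must come before GROUP BY in the clause order

Fix: Move the WHERE clause before GROUP BY

Corrected query:
SELECT major, AVG(gpa) FROM students WHERE gpa > 2.59 GROUP BY major

Result:
major     | AVG(gpa)
----------+---------
Chemistry | 4       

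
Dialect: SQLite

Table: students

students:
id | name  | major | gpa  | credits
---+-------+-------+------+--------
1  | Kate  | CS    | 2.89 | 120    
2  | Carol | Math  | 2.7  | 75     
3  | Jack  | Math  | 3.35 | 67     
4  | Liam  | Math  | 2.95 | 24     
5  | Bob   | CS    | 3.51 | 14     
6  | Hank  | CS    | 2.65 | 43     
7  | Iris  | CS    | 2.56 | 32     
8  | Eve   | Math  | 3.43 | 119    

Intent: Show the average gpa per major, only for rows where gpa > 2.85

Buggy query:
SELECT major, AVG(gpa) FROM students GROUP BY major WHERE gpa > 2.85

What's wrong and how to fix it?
Bug: WHERE cannot follow GROUP BY

Fix: Move the WHERE clause before GROUP BY

Corrected query:
SELECT major, AVG(gpa) FROM students WHERE gpa > 2.85 GROUP BY major

Result:
major | AVG(gpa)
------+---------
CS    | 3.2     
Math  | 3.243333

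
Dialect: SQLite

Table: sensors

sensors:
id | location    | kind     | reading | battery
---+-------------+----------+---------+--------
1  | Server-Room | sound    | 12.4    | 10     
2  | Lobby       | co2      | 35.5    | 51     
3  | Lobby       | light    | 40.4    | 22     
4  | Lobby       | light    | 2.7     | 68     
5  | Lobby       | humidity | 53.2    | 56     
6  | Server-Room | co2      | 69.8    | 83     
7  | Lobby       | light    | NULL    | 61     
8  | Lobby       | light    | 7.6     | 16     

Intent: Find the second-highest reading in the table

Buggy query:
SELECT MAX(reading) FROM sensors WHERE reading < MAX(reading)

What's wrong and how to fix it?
Bug: MAX(reading) on the right of the comparison is an aggregate-in-WHERE error

Fix: Put the inner MAX in a scalar subquery

Corrected query:
SELECT MAX(reading) FROM sensors WHERE reading < (SELECT MAX(reading) FROM sensors)

Result:
MAX(reading)
------------
53.2        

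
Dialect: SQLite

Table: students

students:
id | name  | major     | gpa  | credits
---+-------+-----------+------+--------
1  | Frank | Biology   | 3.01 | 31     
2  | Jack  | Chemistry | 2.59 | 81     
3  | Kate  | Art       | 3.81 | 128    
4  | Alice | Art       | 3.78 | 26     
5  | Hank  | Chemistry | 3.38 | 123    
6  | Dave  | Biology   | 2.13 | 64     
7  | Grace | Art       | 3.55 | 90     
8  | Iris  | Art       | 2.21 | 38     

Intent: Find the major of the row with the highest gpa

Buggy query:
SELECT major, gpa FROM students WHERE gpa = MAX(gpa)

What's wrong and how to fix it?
Bug: WHERE is evaluated per row; an aggregate over the whole table isn't defined there

Fix: Use a subquery: WHERE gpa = (SELECT MAX(gpa) FROM students)

Corrected query:
SELECT major, gpa FROM students WHERE gpa = (SELECT MAX(gpa) FROM students)

Result:
major | gpa 
------+-----
Art   | 3.81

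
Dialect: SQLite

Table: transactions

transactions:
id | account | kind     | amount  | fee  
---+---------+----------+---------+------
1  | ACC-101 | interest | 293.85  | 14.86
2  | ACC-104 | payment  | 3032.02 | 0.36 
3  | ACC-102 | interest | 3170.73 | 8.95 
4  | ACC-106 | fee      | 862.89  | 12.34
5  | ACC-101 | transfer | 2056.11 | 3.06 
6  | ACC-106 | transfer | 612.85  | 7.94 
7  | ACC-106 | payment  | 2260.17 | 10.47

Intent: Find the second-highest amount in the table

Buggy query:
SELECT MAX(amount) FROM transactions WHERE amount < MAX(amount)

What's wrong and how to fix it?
Bug: The inner MAX is an aggregate inside WHERE, which is not allowed

Fix: Put the inner MAX in a scalar subquery

Corrected query:
SELECT MAX(amount) FROM transactions WHERE amount < (SELECT MAX(amount) FROM transactions)

Result:
MAX(amount)
-----------
3032.02    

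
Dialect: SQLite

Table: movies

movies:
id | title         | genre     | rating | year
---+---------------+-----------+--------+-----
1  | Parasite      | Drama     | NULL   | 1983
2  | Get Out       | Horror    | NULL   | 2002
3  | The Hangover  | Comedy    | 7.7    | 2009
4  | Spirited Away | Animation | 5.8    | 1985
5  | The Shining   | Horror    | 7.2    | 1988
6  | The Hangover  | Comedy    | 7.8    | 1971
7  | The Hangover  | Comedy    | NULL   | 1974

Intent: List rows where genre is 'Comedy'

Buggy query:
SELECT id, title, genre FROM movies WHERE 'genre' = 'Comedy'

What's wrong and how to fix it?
Bug: Single quotes denote string literals in SQL; the column name is being compared as a constant string

Fix: Reference the column as genre without single quotes

Corrected query:
SELECT id, title, genre FROM movies WHERE genre = 'Comedy'

Result:
id | title        | genre 
---+--------------+-------
3  | The Hangover | Comedy
6  | The Hangover | Comedy
7  | The Hangover | Comedy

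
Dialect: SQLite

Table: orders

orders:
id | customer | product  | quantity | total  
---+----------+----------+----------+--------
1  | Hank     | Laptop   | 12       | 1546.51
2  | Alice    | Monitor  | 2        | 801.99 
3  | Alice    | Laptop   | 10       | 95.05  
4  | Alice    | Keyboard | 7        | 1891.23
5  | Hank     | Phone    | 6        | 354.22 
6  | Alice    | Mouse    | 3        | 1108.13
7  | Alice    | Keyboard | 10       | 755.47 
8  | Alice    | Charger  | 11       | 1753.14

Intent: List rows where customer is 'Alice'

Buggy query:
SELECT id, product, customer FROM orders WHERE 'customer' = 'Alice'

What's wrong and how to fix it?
Bug: Single quotes denote string literals in SQL; the column name is being compared as a constant string

Fix: Reference the column as customer without single quotes

Corrected query:
SELECT id, product, customer FROM orders WHERE customer = 'Alice'

Result:
id | product  | customer
---+----------+---------
2  | Monitor  | Alice   
3  | Laptop   | Alice   
4  | Keyboard | Alice   
6  | Mouse    | Alice   
7  | Keyboard | Alice   
8  | Charger  | Alice   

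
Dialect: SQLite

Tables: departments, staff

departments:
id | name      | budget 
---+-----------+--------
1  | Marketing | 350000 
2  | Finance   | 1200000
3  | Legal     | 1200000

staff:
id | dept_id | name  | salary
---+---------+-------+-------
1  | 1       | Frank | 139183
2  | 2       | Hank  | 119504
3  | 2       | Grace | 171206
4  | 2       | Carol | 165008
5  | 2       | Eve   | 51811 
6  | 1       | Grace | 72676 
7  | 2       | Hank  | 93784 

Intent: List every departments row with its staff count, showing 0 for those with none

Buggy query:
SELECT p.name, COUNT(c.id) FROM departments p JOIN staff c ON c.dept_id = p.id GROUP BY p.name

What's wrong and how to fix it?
Bug: INNER JOIN drops departments rows that have no matching staff rows

Fix: Switch to LEFT JOIN to retain unmatched parent rows

Corrected query:
SELECT p.name, COUNT(c.id) FROM departments p LEFT JOIN staff c ON c.dept_id = p.id GROUP BY p.name

Result:
name      | COUNT(c.id)
----------+------------
Finance   | 5          
Legal     | 0          
Marketing | 2          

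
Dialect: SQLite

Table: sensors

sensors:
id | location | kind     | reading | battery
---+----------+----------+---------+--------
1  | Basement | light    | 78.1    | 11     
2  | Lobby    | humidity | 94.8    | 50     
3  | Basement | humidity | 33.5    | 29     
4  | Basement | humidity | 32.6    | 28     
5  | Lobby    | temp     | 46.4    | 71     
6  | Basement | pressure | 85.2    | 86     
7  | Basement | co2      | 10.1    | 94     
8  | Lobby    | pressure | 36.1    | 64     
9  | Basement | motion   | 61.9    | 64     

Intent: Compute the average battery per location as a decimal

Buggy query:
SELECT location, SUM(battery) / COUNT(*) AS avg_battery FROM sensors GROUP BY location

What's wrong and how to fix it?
Bug: Both operands are integers, so '/' performs integer division and truncates

Fix: Cast one side to REAL so the division keeps the fractional part

Corrected query:
SELECT location, SUM(battery) * 1.0 / COUNT(*) AS avg_battery FROM sensors GROUP BY location

Result:
location | avg_battery
---------+------------
Basement | 52         
Lobby    | 61.666667  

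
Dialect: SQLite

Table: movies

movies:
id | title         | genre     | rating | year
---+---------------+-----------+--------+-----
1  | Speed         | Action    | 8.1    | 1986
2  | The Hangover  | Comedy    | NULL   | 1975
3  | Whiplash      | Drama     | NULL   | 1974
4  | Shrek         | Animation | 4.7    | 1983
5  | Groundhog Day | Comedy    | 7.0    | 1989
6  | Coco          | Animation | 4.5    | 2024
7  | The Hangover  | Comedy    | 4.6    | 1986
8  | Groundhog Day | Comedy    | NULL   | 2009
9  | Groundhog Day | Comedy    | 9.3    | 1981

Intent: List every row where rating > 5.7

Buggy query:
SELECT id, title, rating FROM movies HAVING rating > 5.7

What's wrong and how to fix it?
Bug: HAVING filters the output of aggregation, but this query has no GROUP BY and no aggregate functions, so SQLite rejects it (HAVING clause on a non-aggregate query); the condition here is per row

Fix: Use WHERE for row-level filtering

Corrected query:
SELECT id, title, rating FROM movies WHERE rating > 5.7

Result:
id | title         | rating
---+---------------+-------
1  | Speed         | 8.1   
5  | Groundhog Day | 7     
9  | Groundhog Day | 9.3   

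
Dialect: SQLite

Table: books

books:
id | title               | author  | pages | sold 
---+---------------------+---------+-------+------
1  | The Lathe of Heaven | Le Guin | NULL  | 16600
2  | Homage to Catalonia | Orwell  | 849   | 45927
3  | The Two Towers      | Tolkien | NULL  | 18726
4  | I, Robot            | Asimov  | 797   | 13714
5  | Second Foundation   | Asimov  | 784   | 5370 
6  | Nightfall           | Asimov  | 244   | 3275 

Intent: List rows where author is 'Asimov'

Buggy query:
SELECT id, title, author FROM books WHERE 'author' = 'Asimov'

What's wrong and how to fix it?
Bug: 'author' in single quotes is a string literal, not the column; the comparison is literal-vs-literal and never true

Fix: Remove the quotes around the column name (or use double quotes for an identifier)

Corrected query:
SELECT id, title, author FROM books WHERE author = 'Asimov'

Result:
id | title             | author
---+-------------------+-------
4  | I, Robot          | Asimov
5  | Second Foundation | Asimov
6  | Nightfall         | Asimov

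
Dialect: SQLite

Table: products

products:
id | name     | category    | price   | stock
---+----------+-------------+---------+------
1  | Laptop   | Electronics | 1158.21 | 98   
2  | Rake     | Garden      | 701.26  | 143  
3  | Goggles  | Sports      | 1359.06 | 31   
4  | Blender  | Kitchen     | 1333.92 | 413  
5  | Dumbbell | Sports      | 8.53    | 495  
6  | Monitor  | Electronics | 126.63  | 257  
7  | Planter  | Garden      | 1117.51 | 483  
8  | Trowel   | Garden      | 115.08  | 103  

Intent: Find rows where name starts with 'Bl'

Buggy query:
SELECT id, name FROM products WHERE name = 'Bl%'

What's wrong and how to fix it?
Bug: '=' compares the literal string including the % character; pattern matching needs LIKE

Fix: Replace '=' with LIKE so 'Bl%' is treated as a pattern

Corrected query:
SELECT id, name FROM products WHERE name LIKE 'Bl%'

Result:
id | name   
---+--------
4  | Blender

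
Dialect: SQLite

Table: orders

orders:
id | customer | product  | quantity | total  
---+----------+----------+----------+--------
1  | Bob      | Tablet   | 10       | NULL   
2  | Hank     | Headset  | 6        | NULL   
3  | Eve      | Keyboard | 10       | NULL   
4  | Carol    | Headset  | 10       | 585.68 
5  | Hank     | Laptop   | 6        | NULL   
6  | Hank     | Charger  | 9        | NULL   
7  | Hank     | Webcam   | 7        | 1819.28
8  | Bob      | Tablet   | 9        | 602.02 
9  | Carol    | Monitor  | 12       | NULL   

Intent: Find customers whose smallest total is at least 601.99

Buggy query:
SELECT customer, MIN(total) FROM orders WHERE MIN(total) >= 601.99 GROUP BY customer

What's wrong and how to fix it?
Bug: MIN() in WHERE is a misuse of aggregate

Fix: Replace WHERE with HAVING after the GROUP BY

Corrected query:
SELECT customer, MIN(total) FROM orders GROUP BY customer HAVING MIN(total) >= 601.99

Result:
customer | MIN(total)
---------+-----------
Bob      | 602.02    
Hank     | 1819.28   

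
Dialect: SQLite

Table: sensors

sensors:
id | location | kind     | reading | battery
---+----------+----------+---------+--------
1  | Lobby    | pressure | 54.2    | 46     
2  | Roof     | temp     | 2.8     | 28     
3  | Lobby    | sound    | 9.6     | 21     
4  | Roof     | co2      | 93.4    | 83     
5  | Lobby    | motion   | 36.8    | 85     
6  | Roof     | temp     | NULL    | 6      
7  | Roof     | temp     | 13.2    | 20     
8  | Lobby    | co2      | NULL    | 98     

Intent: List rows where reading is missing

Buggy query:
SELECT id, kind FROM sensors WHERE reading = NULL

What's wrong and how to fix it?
Bug: '= NULL' is always unknown in SQL three-valued logic, so no rows match

Fix: Replace '= NULL' with 'IS NULL'

Corrected query:
SELECT id, kind FROM sensors WHERE reading IS NULL

Result:
id | kind
---+-----
6  | temp
8  | co2 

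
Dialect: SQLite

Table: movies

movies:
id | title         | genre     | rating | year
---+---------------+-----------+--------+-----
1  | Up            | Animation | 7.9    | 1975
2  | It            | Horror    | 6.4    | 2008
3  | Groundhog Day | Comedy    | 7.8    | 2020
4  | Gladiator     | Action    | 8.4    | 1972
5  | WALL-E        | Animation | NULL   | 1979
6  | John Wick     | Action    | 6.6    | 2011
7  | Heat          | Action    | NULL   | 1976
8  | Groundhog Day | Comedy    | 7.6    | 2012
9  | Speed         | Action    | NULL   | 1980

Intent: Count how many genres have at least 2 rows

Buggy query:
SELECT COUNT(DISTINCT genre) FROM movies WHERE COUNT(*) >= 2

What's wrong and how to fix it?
Bug: WHERE filters individual rows, not groups, so a group-level COUNT is invalid there

Fix: Group first with HAVING COUNT(*) >= 2, then COUNT the resulting groups

Corrected query:
SELECT COUNT(*) FROM (SELECT genre FROM movies GROUP BY genre HAVING COUNT(*) >= 2)

Result:
COUNT(*)
--------
3       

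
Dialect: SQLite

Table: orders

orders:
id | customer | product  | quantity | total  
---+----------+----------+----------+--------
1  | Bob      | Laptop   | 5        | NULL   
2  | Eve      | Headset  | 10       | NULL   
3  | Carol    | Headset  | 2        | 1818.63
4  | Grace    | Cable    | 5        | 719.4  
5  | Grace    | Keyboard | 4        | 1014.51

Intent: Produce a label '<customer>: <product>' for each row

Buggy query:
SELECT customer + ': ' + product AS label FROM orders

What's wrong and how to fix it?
Bug: '+' is numeric addition; on text columns SQLite converts them to 0 instead of concatenating

Fix: Use the || operator for string concatenation

Corrected query:
SELECT customer || ': ' || product AS label FROM orders

Result:
label          
---------------
Bob: Laptop    
Eve: Headset   
Carol: Headset 
Grace: Cable   
Grace: Keyboard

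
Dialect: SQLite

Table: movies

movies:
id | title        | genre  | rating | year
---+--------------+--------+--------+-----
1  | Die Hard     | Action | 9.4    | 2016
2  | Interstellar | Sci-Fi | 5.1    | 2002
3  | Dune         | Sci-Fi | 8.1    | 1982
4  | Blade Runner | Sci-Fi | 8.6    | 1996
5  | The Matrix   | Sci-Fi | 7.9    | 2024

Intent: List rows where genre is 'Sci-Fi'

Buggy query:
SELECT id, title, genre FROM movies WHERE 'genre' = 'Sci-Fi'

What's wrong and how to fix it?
Bug: 'genre' in single quotes is a string literal, not the column; the comparison is literal-vs-literal and never true

Fix: Remove the quotes around the column name (or use double quotes for an identifier)

Corrected query:
SELECT id, title, genre FROM movies WHERE genre = 'Sci-Fi'

Result:
id | title        | genre 
---+--------------+-------
2  | Interstellar | Sci-Fi
3  | Dune         | Sci-Fi
4  | Blade Runner | Sci-Fi
5  | The Matrix   | Sci-Fi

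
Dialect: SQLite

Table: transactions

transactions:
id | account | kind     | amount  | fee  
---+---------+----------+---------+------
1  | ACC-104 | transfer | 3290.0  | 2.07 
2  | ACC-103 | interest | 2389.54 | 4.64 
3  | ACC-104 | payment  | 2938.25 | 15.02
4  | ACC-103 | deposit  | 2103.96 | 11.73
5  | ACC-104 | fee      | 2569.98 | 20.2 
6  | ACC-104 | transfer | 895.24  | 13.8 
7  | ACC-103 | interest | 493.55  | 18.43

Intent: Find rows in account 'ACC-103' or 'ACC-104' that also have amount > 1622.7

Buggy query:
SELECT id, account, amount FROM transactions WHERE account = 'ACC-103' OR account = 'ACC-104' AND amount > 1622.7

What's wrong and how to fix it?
Bug: AND binds tighter than OR, so this parses as account = 'ACC-103' OR (account = 'ACC-104' AND amount > 1622.7)

Fix: Group the OR with parentheses (or use IN), then AND the threshold

Corrected query:
SELECT id, account, amount FROM transactions WHERE (account = 'ACC-103' OR account = 'ACC-104') AND amount > 1622.7

Result:
id | account | amount 
---+---------+--------
1  | ACC-104 | 3290   
2  | ACC-103 | 2389.54
3  | ACC-104 | 2938.25
4  | ACC-103 | 2103.96
5  | ACC-104 | 2569.98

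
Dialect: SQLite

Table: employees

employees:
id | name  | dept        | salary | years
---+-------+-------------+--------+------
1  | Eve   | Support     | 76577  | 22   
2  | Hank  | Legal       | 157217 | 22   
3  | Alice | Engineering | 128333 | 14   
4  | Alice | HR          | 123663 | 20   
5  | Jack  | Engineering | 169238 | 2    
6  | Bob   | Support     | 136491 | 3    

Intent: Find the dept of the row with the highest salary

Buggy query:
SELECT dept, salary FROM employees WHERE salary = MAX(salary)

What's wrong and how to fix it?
Bug: MAX(salary) is an aggregate and cannot be used directly in WHERE

Fix: Use a subquery: WHERE salary = (SELECT MAX(salary) FROM employees)

Corrected query:
SELECT dept, salary FROM employees WHERE salary = (SELECT MAX(salary) FROM employees)

Result:
dept        | salary
------------+-------
Engineering | 169238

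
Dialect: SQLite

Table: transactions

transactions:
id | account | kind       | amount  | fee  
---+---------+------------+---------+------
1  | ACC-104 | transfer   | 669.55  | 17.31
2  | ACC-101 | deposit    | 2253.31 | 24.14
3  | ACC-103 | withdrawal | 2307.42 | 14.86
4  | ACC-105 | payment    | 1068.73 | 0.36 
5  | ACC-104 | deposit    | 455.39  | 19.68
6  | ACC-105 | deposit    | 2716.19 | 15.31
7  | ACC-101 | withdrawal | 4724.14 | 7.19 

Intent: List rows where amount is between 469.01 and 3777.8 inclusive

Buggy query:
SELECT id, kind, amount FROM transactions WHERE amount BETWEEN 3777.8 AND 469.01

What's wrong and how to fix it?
Bug: BETWEEN expects the lower bound first; with 3777.8 AND 469.01 the range is empty

Fix: Swap the bounds so the smaller value comes first

Corrected query:
SELECT id, kind, amount FROM transactions WHERE amount BETWEEN 469.01 AND 3777.8

Result:
id | kind       | amount 
---+------------+--------
1  | transfer   | 669.55 
2  | deposit    | 2253.31
3  | withdrawal | 2307.42
4  | payment    | 1068.73
6  | deposit    | 2716.19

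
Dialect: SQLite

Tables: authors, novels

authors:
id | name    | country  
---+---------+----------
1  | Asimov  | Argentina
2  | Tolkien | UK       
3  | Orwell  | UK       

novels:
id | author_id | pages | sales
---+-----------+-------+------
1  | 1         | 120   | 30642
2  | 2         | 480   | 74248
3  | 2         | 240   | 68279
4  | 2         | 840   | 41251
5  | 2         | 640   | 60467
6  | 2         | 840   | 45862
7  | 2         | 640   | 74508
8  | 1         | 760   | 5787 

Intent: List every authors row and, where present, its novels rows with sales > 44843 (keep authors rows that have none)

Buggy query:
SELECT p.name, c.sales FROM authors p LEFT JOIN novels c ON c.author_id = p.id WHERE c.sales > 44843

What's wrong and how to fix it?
Bug: Filtering c.sales in WHERE discards the NULL rows produced by LEFT JOIN, turning it into an inner join

Fix: Put 'c.sales > 44843' in the JOIN's ON clause instead of WHERE

Corrected query:
SELECT p.name, c.sales FROM authors p LEFT JOIN novels c ON c.author_id = p.id AND c.sales > 44843

Result:
name    | sales
--------+------
Asimov  | NULL 
Tolkien | 45862
Tolkien | 60467
Tolkien | 68279
Tolkien | 74248
Tolkien | 74508
Orwell  | NULL 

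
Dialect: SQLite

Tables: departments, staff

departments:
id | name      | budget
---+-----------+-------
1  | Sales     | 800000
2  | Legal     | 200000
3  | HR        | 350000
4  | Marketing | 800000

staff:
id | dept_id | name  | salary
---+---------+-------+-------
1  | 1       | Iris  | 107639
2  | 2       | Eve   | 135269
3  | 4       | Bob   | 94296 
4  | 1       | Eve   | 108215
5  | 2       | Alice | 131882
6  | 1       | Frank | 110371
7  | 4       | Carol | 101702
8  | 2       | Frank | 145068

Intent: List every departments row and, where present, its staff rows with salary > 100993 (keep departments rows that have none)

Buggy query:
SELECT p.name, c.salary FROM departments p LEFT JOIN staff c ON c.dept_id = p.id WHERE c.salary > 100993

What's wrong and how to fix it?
Bug: Filtering c.salary in WHERE discards the NULL rows produced by LEFT JOIN, turning it into an inner join

Fix: Move the right-table condition into the ON clause so unmatched parents are kept

Corrected query:
SELECT p.name, c.salary FROM departments p LEFT JOIN staff c ON c.dept_id = p.id AND c.salary > 100993

Result:
name      | salary
----------+-------
Sales     | 107639
Sales     | 108215
Sales     | 110371
Legal     | 131882
Legal     | 135269
Legal     | 145068
HR        | NULL  
Marketing | 101702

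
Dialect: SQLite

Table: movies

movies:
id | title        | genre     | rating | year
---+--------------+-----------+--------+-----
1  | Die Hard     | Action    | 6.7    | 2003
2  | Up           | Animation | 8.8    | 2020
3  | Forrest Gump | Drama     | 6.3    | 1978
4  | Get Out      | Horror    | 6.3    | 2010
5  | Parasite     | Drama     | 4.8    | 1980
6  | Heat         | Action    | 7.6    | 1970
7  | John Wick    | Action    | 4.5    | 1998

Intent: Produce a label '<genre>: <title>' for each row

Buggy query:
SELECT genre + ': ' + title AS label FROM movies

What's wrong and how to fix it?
Bug: SQLite uses || for string concatenation; + coerces text to numbers (yielding 0)

Fix: Replace + with || to concatenate text

Corrected query:
SELECT genre || ': ' || title AS label FROM movies

Result:
label              
-------------------
Action: Die Hard   
Animation: Up      
Drama: Forrest Gump
Horror: Get Out    
Drama: Parasite    
Action: Heat       
Action: John Wick  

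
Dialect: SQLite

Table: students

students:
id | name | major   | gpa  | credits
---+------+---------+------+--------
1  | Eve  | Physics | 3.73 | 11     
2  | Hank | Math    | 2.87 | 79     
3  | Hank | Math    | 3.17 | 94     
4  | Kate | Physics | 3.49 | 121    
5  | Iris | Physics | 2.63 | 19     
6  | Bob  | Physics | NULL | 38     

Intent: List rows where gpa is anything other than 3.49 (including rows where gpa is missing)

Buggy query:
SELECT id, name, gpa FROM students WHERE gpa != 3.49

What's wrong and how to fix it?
Bug: 'gpa != 3.49' is unknown when gpa is NULL, so NULL rows are silently excluded

Fix: Add an explicit OR gpa IS NULL to include the missing-value rows

Corrected query:
SELECT id, name, gpa FROM students WHERE gpa != 3.49 OR gpa IS NULL

Result:
id | name | gpa 
---+------+-----
1  | Eve  | 3.73
2  | Hank | 2.87
3  | Hank | 3.17
5  | Iris | 2.63
6  | Bob  | NULL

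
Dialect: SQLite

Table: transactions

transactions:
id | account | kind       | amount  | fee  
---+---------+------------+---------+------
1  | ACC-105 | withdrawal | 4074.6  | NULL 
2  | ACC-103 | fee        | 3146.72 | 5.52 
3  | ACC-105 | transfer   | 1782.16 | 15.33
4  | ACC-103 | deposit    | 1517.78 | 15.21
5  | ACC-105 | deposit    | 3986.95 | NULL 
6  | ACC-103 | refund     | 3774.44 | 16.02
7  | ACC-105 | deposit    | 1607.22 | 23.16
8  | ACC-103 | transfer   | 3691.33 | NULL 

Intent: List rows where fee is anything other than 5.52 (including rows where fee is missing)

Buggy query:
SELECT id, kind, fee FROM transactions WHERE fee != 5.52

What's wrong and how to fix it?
Bug: Inequality against NULL is unknown, not true; rows with NULL are dropped

Fix: Handle NULL separately with IS NULL alongside the inequality

Corrected query:
SELECT id, kind, fee FROM transactions WHERE fee != 5.52 OR fee IS NULL

Result:
id | kind       | fee  
---+------------+------
1  | withdrawal | NULL 
3  | transfer   | 15.33
4  | deposit    | 15.21
5  | deposit    | NULL 
6  | refund     | 16.02
7  | deposit    | 23.16
8  | transfer   | NULL 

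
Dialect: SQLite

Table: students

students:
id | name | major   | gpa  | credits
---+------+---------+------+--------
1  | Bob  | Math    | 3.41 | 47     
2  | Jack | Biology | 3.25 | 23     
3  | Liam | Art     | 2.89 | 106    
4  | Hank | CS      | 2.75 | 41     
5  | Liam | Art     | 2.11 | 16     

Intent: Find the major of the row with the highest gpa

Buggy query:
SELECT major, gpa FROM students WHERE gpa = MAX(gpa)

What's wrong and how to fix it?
Bug: WHERE is evaluated per row; an aggregate over the whole table isn't defined there

Fix: Use a subquery: WHERE gpa = (SELECT MAX(gpa) FROM students)

Corrected query:
SELECT major, gpa FROM students WHERE gpa = (SELECT MAX(gpa) FROM students)

Result:
major | gpa 
------+-----
Math  | 3.41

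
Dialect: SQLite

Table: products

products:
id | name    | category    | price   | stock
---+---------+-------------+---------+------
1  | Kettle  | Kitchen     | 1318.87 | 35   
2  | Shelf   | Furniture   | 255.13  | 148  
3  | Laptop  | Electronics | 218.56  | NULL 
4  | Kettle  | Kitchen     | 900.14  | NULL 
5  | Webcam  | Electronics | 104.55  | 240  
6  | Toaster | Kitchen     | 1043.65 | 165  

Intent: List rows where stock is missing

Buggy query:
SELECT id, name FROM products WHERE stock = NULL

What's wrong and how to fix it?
Bug: '= NULL' is always unknown in SQL three-valued logic, so no rows match

Fix: Replace '= NULL' with 'IS NULL'

Corrected query:
SELECT id, name FROM products WHERE stock IS NULL

Result:
id | name  
---+-------
3  | Laptop
4  | Kettle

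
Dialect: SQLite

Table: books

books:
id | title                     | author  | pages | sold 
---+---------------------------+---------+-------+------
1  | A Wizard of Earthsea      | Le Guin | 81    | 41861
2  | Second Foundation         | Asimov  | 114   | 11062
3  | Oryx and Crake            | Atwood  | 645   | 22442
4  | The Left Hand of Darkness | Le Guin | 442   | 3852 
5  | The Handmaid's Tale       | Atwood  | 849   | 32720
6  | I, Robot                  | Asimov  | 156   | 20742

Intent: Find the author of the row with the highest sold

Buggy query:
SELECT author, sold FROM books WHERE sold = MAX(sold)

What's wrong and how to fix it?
Bug: WHERE is evaluated per row; an aggregate over the whole table isn't defined there

Fix: Use a subquery: WHERE sold = (SELECT MAX(sold) FROM books)

Corrected query:
SELECT author, sold FROM books WHERE sold = (SELECT MAX(sold) FROM books)

Result:
author  | sold 
--------+------
Le Guin | 41861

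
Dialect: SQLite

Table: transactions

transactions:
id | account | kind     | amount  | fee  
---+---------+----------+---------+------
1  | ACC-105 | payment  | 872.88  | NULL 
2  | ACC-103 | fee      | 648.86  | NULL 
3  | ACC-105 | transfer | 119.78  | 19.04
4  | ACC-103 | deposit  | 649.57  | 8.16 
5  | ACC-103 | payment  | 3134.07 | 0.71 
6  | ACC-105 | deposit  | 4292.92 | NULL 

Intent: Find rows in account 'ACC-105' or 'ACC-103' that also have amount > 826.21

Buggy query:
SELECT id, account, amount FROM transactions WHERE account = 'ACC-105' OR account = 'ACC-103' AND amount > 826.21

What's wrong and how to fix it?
Bug: Without parentheses, AND is evaluated before OR, so the amount filter only applies to the 'ACC-103' branch

Fix: Group the OR with parentheses (or use IN), then AND the threshold

Corrected query:
SELECT id, account, amount FROM transactions WHERE (account = 'ACC-105' OR account = 'ACC-103') AND amount > 826.21

Result:
id | account | amount 
---+---------+--------
1  | ACC-105 | 872.88 
5  | ACC-103 | 3134.07
6  | ACC-105 | 4292.92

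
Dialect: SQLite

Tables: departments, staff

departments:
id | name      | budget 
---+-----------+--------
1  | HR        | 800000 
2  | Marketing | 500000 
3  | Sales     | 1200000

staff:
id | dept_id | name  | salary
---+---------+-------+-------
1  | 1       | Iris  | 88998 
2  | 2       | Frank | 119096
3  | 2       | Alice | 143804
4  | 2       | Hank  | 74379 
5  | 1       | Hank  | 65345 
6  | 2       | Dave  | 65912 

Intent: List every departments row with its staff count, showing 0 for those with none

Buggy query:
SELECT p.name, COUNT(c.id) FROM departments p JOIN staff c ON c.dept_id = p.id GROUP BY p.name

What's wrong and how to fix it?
Bug: INNER JOIN drops departments rows that have no matching staff rows

Fix: Use LEFT JOIN so parents without children still appear (COUNT(c.id) gives 0)

Corrected query:
SELECT p.name, COUNT(c.id) FROM departments p LEFT JOIN staff c ON c.dept_id = p.id GROUP BY p.name

Result:
name      | COUNT(c.id)
----------+------------
HR        | 2          
Marketing | 4          
Sales     | 0          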